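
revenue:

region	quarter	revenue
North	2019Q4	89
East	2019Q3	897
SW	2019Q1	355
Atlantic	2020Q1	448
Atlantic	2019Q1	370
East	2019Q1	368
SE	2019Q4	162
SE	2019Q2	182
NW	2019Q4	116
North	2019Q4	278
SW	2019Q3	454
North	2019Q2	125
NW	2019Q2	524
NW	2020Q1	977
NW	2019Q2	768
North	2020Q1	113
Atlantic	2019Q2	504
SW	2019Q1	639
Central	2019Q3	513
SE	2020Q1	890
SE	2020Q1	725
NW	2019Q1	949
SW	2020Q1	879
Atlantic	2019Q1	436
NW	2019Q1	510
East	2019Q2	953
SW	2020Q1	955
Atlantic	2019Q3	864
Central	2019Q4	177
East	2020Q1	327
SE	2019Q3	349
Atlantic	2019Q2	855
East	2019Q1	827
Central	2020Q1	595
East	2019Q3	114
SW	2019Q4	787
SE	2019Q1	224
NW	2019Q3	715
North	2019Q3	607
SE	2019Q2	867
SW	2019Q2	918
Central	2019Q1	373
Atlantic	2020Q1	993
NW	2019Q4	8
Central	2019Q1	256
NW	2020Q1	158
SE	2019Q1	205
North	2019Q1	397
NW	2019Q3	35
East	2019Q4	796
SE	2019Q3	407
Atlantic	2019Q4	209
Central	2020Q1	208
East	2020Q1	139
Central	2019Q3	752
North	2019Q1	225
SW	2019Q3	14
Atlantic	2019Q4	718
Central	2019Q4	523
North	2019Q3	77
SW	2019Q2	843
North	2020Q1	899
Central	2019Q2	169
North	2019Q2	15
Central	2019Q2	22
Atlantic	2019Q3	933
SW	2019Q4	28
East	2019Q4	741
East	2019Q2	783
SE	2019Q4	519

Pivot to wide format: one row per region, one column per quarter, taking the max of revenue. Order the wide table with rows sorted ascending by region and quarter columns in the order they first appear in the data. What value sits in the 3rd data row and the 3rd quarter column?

With rows sorted ascending by region, row 3 is region=East. quarter columns in first-appearance order: 2019Q4, 2019Q3, 2019Q1, 2020Q1, 2019Q2; column 3 is 2019Q1.
Long rows with region=East, quarter=2019Q1: max(368, 827) = 827.

827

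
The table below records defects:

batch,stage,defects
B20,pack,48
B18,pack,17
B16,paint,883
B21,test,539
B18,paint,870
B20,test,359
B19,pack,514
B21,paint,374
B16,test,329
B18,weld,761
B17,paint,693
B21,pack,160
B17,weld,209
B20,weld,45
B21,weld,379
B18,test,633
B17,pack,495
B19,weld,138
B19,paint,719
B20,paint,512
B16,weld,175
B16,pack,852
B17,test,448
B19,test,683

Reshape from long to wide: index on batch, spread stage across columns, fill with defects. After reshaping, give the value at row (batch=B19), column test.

683

Wide layout: rows indexed by batch, columns are the 4 distinct stage values (pack, paint, test, weld).
Cell (batch=B19, stage=test) draws from the long row where batch=B19 and stage=test, which has defects=683.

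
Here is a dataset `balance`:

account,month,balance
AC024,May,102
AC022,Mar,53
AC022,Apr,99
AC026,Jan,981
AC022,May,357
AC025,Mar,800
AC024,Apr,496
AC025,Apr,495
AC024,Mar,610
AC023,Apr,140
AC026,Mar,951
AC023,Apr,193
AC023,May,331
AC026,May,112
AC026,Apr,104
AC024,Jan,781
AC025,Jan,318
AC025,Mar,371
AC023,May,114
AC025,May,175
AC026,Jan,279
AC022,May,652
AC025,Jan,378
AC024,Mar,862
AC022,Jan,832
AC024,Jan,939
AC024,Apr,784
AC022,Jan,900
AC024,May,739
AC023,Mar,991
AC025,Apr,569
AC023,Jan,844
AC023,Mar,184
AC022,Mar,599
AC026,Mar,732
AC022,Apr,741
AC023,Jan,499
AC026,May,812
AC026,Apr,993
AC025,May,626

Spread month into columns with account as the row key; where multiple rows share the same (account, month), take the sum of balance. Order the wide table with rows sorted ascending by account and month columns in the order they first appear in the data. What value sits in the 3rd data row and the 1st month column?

841

With rows sorted ascending by account, row 3 is account=AC024. month columns in first-appearance order: May, Mar, Apr, Jan; column 1 is May.
Long rows with account=AC024, month=May: 102 + 739 = 841.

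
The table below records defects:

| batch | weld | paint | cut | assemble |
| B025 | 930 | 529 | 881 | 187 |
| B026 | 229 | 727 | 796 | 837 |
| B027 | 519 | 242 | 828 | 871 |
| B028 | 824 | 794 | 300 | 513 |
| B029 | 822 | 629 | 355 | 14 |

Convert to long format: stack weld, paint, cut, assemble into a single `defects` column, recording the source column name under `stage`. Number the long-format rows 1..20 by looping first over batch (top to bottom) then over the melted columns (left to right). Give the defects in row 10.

242

20 rows total (5 × 4). Row 10: index ⌊(10-1)/4⌋ = 2 into batch → B027; (10-1) mod 4 = 1 into the melted columns → paint.
So row 10 is (B027, paint, 242); defects = 242.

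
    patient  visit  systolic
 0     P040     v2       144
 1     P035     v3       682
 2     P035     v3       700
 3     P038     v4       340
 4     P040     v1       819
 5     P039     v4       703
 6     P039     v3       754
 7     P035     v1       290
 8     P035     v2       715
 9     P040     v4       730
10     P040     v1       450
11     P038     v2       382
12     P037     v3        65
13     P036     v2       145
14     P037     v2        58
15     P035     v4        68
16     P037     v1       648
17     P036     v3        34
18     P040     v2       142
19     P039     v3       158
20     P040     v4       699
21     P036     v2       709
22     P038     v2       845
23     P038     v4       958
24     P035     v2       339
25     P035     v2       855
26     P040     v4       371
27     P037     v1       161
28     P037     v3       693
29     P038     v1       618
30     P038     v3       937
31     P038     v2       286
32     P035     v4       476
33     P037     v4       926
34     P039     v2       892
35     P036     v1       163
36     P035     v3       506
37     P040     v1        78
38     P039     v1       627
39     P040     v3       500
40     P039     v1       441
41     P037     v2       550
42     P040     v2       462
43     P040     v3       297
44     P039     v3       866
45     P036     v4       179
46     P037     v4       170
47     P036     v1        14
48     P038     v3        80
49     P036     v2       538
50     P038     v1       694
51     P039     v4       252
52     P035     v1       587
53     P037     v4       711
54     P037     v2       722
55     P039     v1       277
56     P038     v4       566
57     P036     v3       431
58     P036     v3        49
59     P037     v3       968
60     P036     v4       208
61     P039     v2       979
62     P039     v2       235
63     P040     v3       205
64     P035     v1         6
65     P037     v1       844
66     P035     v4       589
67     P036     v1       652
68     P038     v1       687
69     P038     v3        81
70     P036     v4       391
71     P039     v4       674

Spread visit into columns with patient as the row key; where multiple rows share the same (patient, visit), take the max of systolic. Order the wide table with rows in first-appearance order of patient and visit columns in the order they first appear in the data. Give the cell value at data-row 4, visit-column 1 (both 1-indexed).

With rows in first-appearance order of patient, row 4 is patient=P039. visit columns in first-appearance order: v2, v3, v4, v1; column 1 is v2.
Long rows with patient=P039, visit=v2: max(892, 979, 235) = 979.

979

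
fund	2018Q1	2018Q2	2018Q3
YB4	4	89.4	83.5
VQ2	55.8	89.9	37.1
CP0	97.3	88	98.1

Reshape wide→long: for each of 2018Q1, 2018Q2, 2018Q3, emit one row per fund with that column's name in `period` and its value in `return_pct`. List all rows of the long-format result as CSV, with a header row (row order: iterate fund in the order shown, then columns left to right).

Each (fund, column) pair becomes one row: 3 × 3 = 9 rows.
For example, (YB4, 2018Q1) → return_pct=4.

fund,period,return_pct
YB4,2018Q1,4
YB4,2018Q2,89.4
YB4,2018Q3,83.5
VQ2,2018Q1,55.8
VQ2,2018Q2,89.9
VQ2,2018Q3,37.1
CP0,2018Q1,97.3
CP0,2018Q2,88
CP0,2018Q3,98.1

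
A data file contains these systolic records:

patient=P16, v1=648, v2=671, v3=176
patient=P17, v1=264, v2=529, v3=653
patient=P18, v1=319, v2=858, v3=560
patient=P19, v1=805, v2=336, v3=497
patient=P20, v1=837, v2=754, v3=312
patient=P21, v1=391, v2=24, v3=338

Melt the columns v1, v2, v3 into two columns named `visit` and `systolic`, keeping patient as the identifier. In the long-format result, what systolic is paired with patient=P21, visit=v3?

Unpivoting turns each (patient, wide-column) pair into one long row.
The wide cell at row P21, column v3 holds 338, so the long row (P21, v3) has systolic=338.

338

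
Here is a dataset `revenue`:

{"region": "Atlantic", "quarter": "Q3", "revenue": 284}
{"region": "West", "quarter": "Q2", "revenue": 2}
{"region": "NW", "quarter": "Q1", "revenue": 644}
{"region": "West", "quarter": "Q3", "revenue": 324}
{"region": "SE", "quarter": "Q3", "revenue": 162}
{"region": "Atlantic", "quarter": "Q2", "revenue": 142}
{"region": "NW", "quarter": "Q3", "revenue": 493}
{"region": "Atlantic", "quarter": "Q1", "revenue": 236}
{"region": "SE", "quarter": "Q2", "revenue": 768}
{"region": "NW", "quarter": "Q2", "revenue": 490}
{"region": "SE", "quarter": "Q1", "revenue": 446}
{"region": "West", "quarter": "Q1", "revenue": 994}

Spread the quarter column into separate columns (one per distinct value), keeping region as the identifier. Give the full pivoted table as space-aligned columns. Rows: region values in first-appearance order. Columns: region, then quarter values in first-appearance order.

Columns: region plus the 3 distinct quarter values (Q3, Q2, Q1).
For example, row Atlantic column Q3 takes revenue=284 from the long row (Atlantic, Q3).

region    Q3   Q2   Q1 
Atlantic  284  142  236
West      324  2    994
NW        493  490  644
SE        162  768  446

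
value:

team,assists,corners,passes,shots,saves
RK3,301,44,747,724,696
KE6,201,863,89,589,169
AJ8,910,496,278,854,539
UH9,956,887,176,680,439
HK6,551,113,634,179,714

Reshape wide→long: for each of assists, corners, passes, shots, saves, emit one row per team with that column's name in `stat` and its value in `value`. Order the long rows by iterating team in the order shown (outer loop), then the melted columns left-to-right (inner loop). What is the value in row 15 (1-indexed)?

539

25 rows total (5 × 5). Row 15: index ⌊(15-1)/5⌋ = 2 into team → AJ8; (15-1) mod 5 = 4 into the melted columns → saves.
So row 15 is (AJ8, saves, 539); value = 539.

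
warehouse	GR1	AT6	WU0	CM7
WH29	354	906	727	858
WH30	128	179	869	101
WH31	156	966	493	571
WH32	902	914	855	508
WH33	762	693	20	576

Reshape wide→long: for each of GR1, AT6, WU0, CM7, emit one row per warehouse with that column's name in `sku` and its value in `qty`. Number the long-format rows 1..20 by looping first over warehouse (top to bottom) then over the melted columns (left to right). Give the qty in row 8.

20 rows total (5 × 4). Row 8: index ⌊(8-1)/4⌋ = 1 into warehouse → WH30; (8-1) mod 4 = 3 into the melted columns → CM7.
So row 8 is (WH30, CM7, 101); qty = 101.

101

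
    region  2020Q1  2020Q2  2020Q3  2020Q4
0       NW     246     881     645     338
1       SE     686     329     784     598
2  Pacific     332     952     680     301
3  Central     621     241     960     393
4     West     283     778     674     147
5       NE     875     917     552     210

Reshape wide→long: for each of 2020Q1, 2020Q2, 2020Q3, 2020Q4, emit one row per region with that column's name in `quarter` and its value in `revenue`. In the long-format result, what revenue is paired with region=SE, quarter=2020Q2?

Unpivoting turns each (region, wide-column) pair into one long row.
The wide cell at row SE, column 2020Q2 holds 329, so the long row (SE, 2020Q2) has revenue=329.

329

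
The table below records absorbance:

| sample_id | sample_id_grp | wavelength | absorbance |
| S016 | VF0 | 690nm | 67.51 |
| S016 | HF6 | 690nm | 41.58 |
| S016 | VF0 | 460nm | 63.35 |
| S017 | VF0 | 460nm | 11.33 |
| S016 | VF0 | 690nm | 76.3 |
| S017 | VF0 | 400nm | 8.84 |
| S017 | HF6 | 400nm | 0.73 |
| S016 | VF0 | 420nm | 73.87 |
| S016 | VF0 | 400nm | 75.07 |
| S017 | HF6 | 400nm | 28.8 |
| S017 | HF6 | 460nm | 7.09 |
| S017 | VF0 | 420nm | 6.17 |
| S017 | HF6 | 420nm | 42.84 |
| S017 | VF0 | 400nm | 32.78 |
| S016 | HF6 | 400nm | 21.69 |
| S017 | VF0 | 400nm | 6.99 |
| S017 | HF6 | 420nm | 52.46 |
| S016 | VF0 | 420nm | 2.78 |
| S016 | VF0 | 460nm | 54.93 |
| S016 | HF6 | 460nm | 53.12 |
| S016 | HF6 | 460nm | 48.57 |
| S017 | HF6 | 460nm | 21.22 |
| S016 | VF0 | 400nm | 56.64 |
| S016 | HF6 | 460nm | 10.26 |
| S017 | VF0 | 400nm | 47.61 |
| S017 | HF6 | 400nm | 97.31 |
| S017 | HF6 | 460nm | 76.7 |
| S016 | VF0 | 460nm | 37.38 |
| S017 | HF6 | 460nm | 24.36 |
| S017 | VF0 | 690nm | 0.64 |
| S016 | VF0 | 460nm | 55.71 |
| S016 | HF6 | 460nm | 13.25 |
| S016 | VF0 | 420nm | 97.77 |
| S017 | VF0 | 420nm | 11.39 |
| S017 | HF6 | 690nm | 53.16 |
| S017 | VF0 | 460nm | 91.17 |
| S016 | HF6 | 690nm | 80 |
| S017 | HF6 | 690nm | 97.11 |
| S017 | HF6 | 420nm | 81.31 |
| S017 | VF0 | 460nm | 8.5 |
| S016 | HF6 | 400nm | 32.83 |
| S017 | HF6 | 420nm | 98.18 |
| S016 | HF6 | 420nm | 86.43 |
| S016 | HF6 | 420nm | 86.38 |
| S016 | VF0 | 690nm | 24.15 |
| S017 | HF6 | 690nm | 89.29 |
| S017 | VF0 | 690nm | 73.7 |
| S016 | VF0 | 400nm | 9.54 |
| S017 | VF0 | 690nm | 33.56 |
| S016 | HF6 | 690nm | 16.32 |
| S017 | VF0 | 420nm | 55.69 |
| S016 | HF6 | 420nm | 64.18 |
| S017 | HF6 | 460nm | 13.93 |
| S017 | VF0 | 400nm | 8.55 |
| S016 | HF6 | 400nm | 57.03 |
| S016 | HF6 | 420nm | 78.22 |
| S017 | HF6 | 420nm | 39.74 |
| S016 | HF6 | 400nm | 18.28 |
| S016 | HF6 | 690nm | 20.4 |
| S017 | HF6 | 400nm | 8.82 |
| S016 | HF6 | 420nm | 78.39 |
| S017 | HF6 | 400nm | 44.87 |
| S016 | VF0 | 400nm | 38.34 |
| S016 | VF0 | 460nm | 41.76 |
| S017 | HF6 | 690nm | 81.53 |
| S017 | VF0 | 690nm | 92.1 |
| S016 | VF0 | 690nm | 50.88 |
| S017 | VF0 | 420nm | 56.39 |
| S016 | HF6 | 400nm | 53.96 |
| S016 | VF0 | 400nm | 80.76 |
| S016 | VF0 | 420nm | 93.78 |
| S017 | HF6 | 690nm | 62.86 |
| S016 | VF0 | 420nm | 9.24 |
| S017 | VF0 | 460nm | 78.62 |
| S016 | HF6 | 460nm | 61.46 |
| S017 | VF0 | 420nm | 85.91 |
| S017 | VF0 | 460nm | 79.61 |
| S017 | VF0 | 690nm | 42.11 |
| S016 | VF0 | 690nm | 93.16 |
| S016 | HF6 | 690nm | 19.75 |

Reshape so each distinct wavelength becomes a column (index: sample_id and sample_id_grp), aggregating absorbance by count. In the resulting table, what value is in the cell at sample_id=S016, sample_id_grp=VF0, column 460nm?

Rows with sample_id=S016, sample_id_grp=VF0 and wavelength=460nm: absorbance values are 63.35, 54.93, 37.38, 55.71, 41.76.
5 rows match — count = 5.

5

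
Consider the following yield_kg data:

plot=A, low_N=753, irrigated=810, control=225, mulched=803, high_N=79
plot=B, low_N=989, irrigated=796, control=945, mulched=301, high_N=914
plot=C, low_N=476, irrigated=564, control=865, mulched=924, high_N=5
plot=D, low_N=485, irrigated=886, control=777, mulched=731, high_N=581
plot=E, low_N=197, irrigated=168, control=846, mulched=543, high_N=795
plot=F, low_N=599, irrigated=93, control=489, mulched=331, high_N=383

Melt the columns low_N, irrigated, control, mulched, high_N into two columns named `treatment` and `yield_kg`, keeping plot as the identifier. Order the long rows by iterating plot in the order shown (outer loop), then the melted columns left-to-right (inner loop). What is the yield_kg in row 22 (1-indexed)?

30 rows total (6 × 5). Row 22: index ⌊(22-1)/5⌋ = 4 into plot → E; (22-1) mod 5 = 1 into the melted columns → irrigated.
So row 22 is (E, irrigated, 168); yield_kg = 168.

168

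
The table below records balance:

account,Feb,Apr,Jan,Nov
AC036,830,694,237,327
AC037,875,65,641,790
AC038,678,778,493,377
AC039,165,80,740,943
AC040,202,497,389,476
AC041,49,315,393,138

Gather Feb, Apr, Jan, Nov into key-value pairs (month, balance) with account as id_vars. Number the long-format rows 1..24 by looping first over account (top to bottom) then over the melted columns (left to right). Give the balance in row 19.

24 rows total (6 × 4). Row 19: index ⌊(19-1)/4⌋ = 4 into account → AC040; (19-1) mod 4 = 2 into the melted columns → Jan.
So row 19 is (AC040, Jan, 389); balance = 389.

389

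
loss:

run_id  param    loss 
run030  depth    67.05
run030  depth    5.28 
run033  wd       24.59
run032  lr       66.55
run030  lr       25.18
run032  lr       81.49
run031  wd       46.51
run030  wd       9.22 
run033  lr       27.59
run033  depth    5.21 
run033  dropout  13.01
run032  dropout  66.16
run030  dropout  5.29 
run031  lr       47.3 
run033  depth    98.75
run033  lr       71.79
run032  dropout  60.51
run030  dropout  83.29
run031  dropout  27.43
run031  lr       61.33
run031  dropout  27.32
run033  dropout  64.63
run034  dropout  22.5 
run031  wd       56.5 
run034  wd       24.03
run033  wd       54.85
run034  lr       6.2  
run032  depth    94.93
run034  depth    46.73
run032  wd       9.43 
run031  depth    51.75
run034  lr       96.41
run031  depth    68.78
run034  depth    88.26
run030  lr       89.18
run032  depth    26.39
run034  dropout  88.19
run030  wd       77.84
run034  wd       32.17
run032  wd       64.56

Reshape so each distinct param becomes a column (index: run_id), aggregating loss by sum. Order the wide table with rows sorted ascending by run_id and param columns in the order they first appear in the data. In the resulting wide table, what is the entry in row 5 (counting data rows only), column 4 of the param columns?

With rows sorted ascending by run_id, row 5 is run_id=run034. param columns in first-appearance order: depth, wd, lr, dropout; column 4 is dropout.
Long rows with run_id=run034, param=dropout: 22.5 + 88.19 = 110.69.

110.69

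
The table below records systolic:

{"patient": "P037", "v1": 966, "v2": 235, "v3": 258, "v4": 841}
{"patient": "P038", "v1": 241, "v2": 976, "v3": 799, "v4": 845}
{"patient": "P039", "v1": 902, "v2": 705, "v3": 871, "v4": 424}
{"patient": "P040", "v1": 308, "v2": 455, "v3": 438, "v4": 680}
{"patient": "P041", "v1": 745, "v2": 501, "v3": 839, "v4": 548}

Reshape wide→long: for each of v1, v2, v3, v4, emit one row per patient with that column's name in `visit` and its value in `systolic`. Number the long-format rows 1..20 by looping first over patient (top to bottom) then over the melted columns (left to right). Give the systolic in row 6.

976

20 rows total (5 × 4). Row 6: index ⌊(6-1)/4⌋ = 1 into patient → P038; (6-1) mod 4 = 1 into the melted columns → v2.
So row 6 is (P038, v2, 976); systolic = 976.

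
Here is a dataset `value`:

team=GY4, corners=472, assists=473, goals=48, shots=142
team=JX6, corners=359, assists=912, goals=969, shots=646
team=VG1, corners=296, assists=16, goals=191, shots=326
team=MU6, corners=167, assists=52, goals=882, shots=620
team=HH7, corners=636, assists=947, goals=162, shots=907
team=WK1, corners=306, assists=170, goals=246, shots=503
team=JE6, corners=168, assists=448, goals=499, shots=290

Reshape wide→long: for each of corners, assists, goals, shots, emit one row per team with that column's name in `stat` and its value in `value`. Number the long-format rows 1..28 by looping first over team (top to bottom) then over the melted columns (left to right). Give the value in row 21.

28 rows total (7 × 4). Row 21: index ⌊(21-1)/4⌋ = 5 into team → WK1; (21-1) mod 4 = 0 into the melted columns → corners.
So row 21 is (WK1, corners, 306); value = 306.

306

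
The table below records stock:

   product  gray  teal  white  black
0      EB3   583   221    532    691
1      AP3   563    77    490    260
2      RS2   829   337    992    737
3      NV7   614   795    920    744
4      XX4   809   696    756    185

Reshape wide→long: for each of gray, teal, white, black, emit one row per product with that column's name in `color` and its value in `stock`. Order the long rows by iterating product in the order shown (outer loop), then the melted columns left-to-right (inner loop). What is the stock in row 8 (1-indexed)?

20 rows total (5 × 4). Row 8: index ⌊(8-1)/4⌋ = 1 into product → AP3; (8-1) mod 4 = 3 into the melted columns → black.
So row 8 is (AP3, black, 260); stock = 260.

260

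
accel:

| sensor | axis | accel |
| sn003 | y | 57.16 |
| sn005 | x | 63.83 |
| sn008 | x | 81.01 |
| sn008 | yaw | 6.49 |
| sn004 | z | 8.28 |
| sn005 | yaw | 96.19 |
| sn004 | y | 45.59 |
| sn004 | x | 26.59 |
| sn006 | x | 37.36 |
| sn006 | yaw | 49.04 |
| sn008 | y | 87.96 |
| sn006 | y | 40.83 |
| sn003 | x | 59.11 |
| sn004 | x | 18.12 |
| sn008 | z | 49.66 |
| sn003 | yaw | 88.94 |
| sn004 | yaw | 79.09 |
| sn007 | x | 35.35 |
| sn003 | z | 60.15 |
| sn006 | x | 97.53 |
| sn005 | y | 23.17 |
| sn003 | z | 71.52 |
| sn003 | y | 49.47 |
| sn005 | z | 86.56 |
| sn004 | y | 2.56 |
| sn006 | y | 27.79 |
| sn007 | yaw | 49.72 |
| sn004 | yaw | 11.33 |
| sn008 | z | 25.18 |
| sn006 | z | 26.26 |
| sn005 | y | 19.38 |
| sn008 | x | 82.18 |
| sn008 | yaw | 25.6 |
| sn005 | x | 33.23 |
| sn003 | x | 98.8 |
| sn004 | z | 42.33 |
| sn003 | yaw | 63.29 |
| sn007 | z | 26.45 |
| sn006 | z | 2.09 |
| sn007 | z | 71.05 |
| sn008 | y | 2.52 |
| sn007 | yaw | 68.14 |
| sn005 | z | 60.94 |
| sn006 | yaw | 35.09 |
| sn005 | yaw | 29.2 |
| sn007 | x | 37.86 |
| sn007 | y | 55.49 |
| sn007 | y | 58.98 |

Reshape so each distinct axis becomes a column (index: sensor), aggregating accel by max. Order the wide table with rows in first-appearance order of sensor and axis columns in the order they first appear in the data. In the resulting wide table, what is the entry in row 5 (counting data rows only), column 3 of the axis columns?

With rows in first-appearance order of sensor, row 5 is sensor=sn006. axis columns in first-appearance order: y, x, yaw, z; column 3 is yaw.
Long rows with sensor=sn006, axis=yaw: max(49.04, 35.09) = 49.04.

49.04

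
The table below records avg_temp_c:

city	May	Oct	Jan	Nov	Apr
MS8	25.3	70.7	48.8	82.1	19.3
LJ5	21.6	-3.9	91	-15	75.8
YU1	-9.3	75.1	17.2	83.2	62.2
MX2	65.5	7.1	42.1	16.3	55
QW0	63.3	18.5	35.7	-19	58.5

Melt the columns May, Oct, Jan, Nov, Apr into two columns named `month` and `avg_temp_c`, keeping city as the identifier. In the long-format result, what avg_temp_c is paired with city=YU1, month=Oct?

75.1

Unpivoting turns each (city, wide-column) pair into one long row.
The wide cell at row YU1, column Oct holds 75.1, so the long row (YU1, Oct) has avg_temp_c=75.1.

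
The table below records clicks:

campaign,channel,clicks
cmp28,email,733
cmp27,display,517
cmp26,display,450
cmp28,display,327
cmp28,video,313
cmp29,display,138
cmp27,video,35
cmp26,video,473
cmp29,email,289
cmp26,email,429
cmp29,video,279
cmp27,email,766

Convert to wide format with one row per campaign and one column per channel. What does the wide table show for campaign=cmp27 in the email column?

766

Wide layout: rows indexed by campaign, columns are the 3 distinct channel values (email, display, video).
Cell (campaign=cmp27, channel=email) draws from the long row where campaign=cmp27 and channel=email, which has clicks=766.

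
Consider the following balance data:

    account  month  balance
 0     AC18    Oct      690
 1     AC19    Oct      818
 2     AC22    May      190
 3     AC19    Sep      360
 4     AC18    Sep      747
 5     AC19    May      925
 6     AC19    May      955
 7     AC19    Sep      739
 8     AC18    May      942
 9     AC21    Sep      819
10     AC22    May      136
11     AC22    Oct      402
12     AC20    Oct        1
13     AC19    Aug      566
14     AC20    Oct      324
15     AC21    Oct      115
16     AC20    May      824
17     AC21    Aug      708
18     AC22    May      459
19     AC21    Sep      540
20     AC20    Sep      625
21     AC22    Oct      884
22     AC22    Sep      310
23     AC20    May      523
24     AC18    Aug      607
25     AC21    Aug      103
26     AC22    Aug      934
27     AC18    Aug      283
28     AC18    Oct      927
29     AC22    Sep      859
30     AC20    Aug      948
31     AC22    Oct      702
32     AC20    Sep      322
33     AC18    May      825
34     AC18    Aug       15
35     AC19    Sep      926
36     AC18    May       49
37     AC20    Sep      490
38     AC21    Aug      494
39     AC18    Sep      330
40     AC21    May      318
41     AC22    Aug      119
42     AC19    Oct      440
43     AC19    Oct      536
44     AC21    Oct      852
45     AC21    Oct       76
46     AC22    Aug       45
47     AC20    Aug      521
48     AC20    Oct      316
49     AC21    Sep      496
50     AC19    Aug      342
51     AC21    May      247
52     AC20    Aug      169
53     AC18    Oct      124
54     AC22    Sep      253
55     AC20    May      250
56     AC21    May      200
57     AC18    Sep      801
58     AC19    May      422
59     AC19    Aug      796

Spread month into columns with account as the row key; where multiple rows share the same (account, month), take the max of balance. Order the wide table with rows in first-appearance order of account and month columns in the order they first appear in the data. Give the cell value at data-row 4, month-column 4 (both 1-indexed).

708

With rows in first-appearance order of account, row 4 is account=AC21. month columns in first-appearance order: Oct, May, Sep, Aug; column 4 is Aug.
Long rows with account=AC21, month=Aug: max(708, 103, 494) = 708.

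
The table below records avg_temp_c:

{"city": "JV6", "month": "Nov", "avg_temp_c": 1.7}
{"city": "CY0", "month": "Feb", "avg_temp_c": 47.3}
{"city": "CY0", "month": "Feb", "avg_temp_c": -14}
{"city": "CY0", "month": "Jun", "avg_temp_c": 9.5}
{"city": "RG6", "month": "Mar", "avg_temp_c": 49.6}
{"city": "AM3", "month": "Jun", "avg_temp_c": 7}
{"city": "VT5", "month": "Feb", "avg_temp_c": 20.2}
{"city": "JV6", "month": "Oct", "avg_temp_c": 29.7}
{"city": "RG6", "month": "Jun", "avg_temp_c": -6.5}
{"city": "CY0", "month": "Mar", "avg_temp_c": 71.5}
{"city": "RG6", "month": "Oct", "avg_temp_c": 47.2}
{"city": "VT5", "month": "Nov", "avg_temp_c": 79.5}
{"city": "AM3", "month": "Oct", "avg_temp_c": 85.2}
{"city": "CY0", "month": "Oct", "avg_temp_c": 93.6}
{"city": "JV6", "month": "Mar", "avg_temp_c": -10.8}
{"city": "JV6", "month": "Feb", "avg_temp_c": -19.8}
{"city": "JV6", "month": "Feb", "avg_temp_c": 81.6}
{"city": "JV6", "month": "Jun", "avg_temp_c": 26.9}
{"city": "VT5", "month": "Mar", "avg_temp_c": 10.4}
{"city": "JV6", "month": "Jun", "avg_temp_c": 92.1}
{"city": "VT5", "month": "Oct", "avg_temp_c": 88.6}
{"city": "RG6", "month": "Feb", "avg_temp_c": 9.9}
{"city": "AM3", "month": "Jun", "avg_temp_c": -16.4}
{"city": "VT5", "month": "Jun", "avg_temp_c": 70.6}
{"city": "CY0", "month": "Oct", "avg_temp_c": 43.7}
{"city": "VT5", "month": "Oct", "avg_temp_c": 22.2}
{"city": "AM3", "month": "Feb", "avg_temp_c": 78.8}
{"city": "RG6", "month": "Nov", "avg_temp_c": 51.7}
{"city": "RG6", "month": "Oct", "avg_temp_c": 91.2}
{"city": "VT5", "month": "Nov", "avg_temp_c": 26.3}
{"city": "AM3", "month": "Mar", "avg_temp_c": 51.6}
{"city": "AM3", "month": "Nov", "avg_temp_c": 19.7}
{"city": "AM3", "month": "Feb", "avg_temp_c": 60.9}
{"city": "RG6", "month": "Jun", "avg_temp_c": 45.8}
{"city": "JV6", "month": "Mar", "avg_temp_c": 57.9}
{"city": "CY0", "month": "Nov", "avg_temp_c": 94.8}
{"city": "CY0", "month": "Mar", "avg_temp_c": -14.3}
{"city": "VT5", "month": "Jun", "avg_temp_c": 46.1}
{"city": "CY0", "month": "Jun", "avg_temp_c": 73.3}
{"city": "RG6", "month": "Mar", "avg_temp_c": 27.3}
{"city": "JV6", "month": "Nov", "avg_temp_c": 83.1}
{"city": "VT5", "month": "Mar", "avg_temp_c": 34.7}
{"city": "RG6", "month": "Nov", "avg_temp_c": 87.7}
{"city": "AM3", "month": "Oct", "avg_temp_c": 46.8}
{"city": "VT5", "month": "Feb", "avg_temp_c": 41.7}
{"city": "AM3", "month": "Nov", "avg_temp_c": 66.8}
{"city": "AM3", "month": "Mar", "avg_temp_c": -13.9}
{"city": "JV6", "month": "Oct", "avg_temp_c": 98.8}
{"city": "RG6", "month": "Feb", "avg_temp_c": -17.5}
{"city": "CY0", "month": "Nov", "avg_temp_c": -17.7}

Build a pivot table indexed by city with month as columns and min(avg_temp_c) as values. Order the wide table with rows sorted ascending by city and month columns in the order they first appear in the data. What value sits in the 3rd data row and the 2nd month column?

-19.8

With rows sorted ascending by city, row 3 is city=JV6. month columns in first-appearance order: Nov, Feb, Jun, Mar, Oct; column 2 is Feb.
Long rows with city=JV6, month=Feb: min(-19.8, 81.6) = -19.8.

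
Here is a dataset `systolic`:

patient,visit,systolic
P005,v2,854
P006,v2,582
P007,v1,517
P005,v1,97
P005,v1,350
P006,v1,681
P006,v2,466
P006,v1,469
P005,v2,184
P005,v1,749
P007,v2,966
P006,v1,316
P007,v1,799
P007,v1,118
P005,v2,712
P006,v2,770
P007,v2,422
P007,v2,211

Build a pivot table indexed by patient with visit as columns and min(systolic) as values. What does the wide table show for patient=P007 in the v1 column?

Rows with patient=P007 and visit=v1: systolic values are 517, 799, 118.
min(517, 799, 118) = 118.

118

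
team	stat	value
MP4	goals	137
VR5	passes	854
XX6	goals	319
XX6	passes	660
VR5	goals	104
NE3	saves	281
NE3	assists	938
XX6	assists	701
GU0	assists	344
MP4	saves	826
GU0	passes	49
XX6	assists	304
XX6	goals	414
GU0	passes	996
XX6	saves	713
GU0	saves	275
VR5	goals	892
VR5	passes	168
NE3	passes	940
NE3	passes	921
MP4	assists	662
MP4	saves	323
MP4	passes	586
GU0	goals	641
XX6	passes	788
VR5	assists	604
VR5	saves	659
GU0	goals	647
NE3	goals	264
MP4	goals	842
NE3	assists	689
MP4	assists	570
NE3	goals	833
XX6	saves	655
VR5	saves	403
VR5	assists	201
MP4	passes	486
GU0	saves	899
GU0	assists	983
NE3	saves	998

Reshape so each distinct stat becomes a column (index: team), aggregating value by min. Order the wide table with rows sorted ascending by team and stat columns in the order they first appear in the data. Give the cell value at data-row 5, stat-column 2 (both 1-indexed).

With rows sorted ascending by team, row 5 is team=XX6. stat columns in first-appearance order: goals, passes, saves, assists; column 2 is passes.
Long rows with team=XX6, stat=passes: min(660, 788) = 660.

660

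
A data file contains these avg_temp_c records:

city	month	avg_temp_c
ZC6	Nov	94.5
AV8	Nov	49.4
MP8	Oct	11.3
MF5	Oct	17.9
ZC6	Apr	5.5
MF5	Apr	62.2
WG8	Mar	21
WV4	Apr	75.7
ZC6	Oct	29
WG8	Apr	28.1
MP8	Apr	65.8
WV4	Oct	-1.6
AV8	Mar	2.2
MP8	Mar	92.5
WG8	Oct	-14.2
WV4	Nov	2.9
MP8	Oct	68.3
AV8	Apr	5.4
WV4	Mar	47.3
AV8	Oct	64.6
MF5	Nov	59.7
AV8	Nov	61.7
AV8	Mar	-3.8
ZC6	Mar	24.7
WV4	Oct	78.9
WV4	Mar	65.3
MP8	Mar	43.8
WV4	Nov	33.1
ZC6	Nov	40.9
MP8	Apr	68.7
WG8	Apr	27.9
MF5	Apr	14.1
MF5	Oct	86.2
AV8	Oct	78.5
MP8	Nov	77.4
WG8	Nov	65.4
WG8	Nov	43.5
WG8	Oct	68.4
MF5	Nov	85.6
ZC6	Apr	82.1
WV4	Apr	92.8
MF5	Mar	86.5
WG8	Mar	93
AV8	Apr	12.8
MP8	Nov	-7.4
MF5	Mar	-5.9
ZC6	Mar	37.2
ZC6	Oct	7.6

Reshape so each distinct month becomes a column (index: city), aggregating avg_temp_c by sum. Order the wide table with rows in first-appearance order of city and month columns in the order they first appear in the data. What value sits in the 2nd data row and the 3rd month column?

With rows in first-appearance order of city, row 2 is city=AV8. month columns in first-appearance order: Nov, Oct, Apr, Mar; column 3 is Apr.
Long rows with city=AV8, month=Apr: 5.4 + 12.8 = 18.2.

18.2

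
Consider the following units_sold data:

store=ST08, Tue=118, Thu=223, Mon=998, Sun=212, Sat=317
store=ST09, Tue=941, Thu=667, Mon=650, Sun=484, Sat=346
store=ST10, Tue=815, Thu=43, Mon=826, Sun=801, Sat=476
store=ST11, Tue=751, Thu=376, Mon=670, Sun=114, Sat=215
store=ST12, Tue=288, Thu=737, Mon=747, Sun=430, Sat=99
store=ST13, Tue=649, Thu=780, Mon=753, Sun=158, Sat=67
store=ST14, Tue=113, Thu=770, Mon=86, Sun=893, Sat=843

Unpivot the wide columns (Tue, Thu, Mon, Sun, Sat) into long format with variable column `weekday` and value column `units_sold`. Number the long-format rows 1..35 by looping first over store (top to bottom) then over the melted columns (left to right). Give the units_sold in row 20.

35 rows total (7 × 5). Row 20: index ⌊(20-1)/5⌋ = 3 into store → ST11; (20-1) mod 5 = 4 into the melted columns → Sat.
So row 20 is (ST11, Sat, 215); units_sold = 215.

215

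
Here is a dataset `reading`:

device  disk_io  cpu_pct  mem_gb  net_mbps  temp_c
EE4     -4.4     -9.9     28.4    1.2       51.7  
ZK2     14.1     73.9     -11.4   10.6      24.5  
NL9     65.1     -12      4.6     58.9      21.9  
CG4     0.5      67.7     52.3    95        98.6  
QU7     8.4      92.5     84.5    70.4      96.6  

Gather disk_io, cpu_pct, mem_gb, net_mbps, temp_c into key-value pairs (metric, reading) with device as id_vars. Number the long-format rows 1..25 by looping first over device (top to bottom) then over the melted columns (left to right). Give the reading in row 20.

25 rows total (5 × 5). Row 20: index ⌊(20-1)/5⌋ = 3 into device → CG4; (20-1) mod 5 = 4 into the melted columns → temp_c.
So row 20 is (CG4, temp_c, 98.6); reading = 98.6.

98.6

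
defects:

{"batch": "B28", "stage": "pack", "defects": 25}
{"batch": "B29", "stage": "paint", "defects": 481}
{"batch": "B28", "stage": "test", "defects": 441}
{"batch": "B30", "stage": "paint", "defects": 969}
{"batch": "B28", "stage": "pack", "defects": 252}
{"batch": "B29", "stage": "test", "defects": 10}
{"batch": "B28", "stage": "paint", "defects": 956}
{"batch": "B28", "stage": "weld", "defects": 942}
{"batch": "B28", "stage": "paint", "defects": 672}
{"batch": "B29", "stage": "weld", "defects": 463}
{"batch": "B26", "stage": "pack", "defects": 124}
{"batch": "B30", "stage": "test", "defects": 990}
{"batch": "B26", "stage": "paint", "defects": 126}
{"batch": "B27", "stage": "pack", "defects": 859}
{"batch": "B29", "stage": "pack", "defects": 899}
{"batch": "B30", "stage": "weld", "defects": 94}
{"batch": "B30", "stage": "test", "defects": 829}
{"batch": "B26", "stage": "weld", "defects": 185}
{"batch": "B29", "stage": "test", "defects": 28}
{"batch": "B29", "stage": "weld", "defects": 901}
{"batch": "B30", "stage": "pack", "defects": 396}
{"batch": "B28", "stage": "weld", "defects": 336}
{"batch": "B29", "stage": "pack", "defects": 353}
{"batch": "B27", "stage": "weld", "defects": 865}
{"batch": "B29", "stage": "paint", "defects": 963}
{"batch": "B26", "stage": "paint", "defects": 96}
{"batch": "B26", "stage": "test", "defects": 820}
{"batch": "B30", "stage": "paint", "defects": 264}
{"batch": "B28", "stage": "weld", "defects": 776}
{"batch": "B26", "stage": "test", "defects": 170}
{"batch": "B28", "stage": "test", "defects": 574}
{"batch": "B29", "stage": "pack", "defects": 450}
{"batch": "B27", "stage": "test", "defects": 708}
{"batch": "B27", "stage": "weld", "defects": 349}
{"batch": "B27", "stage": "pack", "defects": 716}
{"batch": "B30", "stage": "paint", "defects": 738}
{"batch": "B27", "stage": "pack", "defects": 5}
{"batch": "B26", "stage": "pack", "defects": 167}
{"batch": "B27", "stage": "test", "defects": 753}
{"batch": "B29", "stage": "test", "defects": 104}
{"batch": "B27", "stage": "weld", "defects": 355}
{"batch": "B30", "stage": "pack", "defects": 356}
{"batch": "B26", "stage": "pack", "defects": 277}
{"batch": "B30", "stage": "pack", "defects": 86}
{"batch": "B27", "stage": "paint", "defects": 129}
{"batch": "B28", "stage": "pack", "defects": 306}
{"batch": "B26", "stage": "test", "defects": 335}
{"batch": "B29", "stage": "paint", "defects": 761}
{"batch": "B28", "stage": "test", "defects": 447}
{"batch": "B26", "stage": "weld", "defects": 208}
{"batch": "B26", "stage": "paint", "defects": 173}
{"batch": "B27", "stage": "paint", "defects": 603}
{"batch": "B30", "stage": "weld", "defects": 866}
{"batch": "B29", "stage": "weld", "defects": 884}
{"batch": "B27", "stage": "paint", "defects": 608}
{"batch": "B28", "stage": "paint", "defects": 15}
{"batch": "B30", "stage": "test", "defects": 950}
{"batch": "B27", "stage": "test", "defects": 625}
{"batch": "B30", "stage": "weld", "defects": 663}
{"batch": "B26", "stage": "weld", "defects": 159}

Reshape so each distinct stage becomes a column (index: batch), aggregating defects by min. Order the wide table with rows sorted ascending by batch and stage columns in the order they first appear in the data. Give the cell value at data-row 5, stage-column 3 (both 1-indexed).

829

With rows sorted ascending by batch, row 5 is batch=B30. stage columns in first-appearance order: pack, paint, test, weld; column 3 is test.
Long rows with batch=B30, stage=test: min(990, 829, 950) = 829.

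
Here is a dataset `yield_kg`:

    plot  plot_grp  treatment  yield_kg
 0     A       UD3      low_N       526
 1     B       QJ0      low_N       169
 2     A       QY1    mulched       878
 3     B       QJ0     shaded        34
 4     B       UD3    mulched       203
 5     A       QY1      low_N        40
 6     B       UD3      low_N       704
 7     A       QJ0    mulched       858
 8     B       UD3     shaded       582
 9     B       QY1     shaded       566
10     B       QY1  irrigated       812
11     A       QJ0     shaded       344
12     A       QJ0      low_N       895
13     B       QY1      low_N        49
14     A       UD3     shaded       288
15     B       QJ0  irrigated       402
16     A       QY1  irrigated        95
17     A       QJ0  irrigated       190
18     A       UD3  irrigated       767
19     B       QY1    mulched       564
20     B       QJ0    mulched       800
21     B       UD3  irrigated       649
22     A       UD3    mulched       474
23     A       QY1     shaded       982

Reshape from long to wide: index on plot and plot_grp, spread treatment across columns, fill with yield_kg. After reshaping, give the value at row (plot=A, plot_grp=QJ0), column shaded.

Wide layout: rows indexed by plot and plot_grp, columns are the 4 distinct treatment values (low_N, mulched, shaded, irrigated).
Cell (plot=A, plot_grp=QJ0, treatment=shaded) draws from the long row where plot=A, plot_grp=QJ0 and treatment=shaded, which has yield_kg=344.

344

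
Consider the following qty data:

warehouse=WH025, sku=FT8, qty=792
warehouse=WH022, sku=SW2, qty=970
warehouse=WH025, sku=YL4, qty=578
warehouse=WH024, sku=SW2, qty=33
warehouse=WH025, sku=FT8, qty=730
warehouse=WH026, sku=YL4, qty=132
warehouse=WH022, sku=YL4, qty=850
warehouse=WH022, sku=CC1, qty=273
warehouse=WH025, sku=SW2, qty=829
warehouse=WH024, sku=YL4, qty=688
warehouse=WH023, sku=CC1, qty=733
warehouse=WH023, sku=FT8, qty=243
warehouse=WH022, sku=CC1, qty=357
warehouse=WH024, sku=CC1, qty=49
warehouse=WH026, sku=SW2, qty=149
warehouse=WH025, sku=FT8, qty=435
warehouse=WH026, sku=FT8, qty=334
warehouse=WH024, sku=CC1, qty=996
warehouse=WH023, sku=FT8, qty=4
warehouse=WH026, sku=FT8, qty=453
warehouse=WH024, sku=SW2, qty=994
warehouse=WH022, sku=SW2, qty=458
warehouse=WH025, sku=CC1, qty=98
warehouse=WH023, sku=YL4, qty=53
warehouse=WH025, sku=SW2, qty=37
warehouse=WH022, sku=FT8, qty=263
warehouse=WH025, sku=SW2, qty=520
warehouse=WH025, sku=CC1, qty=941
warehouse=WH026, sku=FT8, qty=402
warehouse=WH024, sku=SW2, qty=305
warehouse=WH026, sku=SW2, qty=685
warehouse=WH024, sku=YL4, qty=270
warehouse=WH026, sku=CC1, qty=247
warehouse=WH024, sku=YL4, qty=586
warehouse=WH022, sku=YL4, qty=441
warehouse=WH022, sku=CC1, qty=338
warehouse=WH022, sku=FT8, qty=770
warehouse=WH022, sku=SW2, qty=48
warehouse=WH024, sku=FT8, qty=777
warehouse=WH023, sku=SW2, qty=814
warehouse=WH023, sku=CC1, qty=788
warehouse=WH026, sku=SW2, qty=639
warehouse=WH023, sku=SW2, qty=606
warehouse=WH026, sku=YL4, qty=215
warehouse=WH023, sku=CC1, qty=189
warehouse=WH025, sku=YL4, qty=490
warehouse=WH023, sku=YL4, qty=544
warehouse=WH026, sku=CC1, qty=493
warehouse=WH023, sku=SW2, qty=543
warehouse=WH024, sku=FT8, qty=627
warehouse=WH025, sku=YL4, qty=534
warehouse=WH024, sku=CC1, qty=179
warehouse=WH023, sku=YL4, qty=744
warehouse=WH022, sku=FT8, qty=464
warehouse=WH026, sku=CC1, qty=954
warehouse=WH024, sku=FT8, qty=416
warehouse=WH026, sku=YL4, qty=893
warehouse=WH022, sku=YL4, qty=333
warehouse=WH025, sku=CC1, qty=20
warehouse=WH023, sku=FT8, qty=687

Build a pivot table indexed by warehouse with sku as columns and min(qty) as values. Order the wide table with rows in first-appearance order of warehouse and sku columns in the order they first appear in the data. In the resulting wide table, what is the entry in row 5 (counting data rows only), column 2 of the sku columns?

543

With rows in first-appearance order of warehouse, row 5 is warehouse=WH023. sku columns in first-appearance order: FT8, SW2, YL4, CC1; column 2 is SW2.
Long rows with warehouse=WH023, sku=SW2: min(814, 606, 543) = 543.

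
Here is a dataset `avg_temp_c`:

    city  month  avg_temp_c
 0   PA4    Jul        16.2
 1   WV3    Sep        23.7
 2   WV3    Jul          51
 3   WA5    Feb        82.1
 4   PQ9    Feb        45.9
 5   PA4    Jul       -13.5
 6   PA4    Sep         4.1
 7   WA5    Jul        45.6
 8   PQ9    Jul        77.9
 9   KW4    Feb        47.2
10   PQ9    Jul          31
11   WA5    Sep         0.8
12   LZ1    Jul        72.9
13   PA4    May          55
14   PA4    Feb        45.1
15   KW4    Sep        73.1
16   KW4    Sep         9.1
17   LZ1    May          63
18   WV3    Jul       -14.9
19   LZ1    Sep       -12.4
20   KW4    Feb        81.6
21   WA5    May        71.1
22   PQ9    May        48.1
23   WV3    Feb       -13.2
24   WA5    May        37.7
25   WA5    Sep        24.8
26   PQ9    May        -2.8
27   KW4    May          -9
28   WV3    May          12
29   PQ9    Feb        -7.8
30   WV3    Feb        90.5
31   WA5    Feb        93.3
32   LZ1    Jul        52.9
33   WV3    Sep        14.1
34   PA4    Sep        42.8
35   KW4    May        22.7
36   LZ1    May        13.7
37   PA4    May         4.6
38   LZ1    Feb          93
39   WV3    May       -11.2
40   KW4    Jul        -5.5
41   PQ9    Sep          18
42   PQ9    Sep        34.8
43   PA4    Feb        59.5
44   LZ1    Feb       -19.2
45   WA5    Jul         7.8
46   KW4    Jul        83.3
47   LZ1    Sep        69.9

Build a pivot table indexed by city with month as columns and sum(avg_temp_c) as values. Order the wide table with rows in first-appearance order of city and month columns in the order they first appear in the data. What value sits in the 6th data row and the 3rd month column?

With rows in first-appearance order of city, row 6 is city=LZ1. month columns in first-appearance order: Jul, Sep, Feb, May; column 3 is Feb.
Long rows with city=LZ1, month=Feb: 93 + -19.2 = 73.8.

73.8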